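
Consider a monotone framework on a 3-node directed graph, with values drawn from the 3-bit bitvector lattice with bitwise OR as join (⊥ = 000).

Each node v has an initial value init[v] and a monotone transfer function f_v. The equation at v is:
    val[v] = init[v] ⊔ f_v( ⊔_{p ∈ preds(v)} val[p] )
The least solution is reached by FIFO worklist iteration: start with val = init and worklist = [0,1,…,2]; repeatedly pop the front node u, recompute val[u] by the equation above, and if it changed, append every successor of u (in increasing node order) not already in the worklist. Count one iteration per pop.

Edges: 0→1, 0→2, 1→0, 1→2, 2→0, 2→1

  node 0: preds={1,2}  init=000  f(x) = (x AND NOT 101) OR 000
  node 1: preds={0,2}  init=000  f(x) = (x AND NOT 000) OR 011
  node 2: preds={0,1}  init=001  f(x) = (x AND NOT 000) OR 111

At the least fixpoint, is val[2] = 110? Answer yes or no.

Trace (7 dequeues):
  [1] u=0 | in 001 | out 000 | ==
  [2] u=1 | in 001 | out 011 | prev 000 | push {0}
  [3] u=2 | in 011 | out 111 | prev 001 | push {1}
  [4] u=0 | in 111 | out 010 | prev 000 | push {2}
  [5] u=1 | in 111 | out 111 | prev 011 | push {0}
  [6] u=2 | in 111 | out 111 | ==
  [7] u=0 | in 111 | out 010 | ==

Converged values:
  [0] 010
  [1] 111
  [2] 111

no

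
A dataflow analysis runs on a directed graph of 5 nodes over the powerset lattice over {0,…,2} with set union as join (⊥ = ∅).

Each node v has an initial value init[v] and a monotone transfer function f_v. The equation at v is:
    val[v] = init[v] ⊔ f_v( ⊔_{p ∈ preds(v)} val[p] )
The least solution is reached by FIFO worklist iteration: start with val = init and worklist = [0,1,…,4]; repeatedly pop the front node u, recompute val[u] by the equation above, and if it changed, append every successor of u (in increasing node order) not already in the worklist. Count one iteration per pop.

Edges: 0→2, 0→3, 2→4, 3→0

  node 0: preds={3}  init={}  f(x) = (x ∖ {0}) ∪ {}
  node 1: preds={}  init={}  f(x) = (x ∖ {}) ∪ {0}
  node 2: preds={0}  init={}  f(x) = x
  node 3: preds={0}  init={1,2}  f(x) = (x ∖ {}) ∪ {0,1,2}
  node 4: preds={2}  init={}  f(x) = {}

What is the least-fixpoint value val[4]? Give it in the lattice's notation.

Iteration log — 6 steps:
  step 1. node 0  ⊔preds={1,2}  new={1,2}  old={}  +wl: 
  step 2. node 1  ⊔preds={}  new={0}  old={}  +wl: 
  step 3. node 2  ⊔preds={1,2}  new={1,2}  old={}  +wl: 
  step 4. node 3  ⊔preds={1,2}  new={0,1,2}  old={1,2}  +wl: 0
  step 5. node 4  ⊔preds={1,2}  new={}  stable
  step 6. node 0  ⊔preds={0,1,2}  new={1,2}  stable

Least fixpoint reached:
  node 0: {1,2}
  node 1: {0}
  node 2: {1,2}
  node 3: {0,1,2}
  node 4: {}

{}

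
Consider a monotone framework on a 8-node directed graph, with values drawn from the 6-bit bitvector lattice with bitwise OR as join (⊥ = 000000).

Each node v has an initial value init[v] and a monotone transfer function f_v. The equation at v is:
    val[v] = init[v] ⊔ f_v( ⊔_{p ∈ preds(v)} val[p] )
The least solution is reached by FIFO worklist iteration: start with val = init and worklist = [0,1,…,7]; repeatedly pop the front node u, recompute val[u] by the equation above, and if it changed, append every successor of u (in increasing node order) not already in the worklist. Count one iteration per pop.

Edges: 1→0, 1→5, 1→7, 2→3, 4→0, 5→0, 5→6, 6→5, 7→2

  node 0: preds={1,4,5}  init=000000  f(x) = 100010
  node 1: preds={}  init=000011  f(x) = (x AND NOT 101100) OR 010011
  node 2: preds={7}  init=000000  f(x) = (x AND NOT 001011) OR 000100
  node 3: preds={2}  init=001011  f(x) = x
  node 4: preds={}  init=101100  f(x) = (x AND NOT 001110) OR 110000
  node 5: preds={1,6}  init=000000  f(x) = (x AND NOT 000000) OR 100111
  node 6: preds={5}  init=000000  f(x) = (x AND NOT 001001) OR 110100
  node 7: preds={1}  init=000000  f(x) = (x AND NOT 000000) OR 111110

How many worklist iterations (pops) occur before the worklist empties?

Iteration log — 12 steps:
  step 1. node 0  ⊔preds=101111  new=100010  old=000000  +wl: 
  step 2. node 1  ⊔preds=000000  new=010011  old=000011  +wl: 0
  step 3. node 2  ⊔preds=000000  new=000100  old=000000  +wl: 
  step 4. node 3  ⊔preds=000100  new=001111  old=001011  +wl: 
  step 5. node 4  ⊔preds=000000  new=111100  old=101100  +wl: 
  step 6. node 5  ⊔preds=010011  new=110111  old=000000  +wl: 
  step 7. node 6  ⊔preds=110111  new=110110  old=000000  +wl: 5
  step 8. node 7  ⊔preds=010011  new=111111  old=000000  +wl: 2
  step 9. node 0  ⊔preds=111111  new=100010  stable
  step 10. node 5  ⊔preds=110111  new=110111  stable
  step 11. node 2  ⊔preds=111111  new=110100  old=000100  +wl: 3
  step 12. node 3  ⊔preds=110100  new=111111  old=001111  +wl: 

Least fixpoint reached:
  node 0: 100010
  node 1: 010011
  node 2: 110100
  node 3: 111111
  node 4: 111100
  node 5: 110111
  node 6: 110110
  node 7: 111111

12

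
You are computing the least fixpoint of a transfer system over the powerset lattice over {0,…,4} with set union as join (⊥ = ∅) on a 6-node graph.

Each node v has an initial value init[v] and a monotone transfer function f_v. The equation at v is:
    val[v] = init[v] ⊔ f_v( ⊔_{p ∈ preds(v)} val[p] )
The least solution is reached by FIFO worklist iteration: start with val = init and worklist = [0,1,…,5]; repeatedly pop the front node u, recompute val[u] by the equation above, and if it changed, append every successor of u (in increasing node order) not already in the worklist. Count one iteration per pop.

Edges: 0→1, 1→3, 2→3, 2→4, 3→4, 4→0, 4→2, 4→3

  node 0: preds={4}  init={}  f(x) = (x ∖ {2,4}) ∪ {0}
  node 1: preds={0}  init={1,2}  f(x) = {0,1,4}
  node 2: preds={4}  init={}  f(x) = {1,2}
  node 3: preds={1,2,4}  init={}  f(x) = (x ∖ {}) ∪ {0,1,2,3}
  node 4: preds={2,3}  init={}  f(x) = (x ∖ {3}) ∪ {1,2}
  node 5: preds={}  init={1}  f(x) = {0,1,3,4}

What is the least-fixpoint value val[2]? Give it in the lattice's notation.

{1,2}

Iteration log — 10 steps:
  step 1. node 0  ⊔preds={}  new={0}  old={}  +wl: 
  step 2. node 1  ⊔preds={0}  new={0,1,2,4}  old={1,2}  +wl: 
  step 3. node 2  ⊔preds={}  new={1,2}  old={}  +wl: 
  step 4. node 3  ⊔preds={0,1,2,4}  new={0,1,2,3,4}  old={}  +wl: 
  step 5. node 4  ⊔preds={0,1,2,3,4}  new={0,1,2,4}  old={}  +wl: 0,2,3
  step 6. node 5  ⊔preds={}  new={0,1,3,4}  old={1}  +wl: 
  step 7. node 0  ⊔preds={0,1,2,4}  new={0,1}  old={0}  +wl: 1
  step 8. node 2  ⊔preds={0,1,2,4}  new={1,2}  stable
  step 9. node 3  ⊔preds={0,1,2,4}  new={0,1,2,3,4}  stable
  step 10. node 1  ⊔preds={0,1}  new={0,1,2,4}  stable

Least fixpoint reached:
  node 0: {0,1}
  node 1: {0,1,2,4}
  node 2: {1,2}
  node 3: {0,1,2,3,4}
  node 4: {0,1,2,4}
  node 5: {0,1,3,4}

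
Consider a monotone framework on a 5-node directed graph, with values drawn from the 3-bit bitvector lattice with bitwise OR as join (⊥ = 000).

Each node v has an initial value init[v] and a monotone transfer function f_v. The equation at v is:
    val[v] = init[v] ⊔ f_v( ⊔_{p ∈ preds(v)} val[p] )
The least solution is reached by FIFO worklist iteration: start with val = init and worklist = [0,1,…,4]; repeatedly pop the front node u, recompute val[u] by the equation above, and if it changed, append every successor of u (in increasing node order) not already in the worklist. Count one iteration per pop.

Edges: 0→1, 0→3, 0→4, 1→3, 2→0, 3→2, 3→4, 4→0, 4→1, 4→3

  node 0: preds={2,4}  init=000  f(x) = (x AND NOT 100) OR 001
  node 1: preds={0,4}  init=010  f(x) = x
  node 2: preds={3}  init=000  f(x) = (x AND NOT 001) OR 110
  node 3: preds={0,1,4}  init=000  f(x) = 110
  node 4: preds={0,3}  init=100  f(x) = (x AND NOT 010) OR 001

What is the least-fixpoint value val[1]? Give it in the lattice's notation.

111

Trace (10 dequeues):
  [1] u=0 | in 100 | out 001 | prev 000 | push {}
  [2] u=1 | in 101 | out 111 | prev 010 | push {}
  [3] u=2 | in 000 | out 110 | prev 000 | push {0}
  [4] u=3 | in 111 | out 110 | prev 000 | push {2}
  [5] u=4 | in 111 | out 101 | prev 100 | push {1,3}
  [6] u=0 | in 111 | out 011 | prev 001 | push {4}
  [7] u=2 | in 110 | out 110 | ==
  [8] u=1 | in 111 | out 111 | ==
  [9] u=3 | in 111 | out 110 | ==
  [10] u=4 | in 111 | out 101 | ==

Converged values:
  [0] 011
  [1] 111
  [2] 110
  [3] 110
  [4] 101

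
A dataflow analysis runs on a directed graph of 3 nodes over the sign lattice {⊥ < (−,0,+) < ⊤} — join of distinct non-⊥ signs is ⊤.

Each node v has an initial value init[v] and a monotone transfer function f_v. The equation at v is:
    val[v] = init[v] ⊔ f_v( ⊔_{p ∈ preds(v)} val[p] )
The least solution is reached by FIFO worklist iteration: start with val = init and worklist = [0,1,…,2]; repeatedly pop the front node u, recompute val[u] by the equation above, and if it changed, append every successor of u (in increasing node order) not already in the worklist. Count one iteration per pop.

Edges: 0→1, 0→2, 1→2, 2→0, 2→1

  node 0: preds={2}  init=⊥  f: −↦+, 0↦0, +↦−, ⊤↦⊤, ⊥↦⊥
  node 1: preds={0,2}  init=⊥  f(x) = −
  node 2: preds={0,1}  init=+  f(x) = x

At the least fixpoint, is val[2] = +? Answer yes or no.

no

Trace (6 dequeues):
  [1] u=0 | in + | out − | prev ⊥ | push {}
  [2] u=1 | in ⊤ | out − | prev ⊥ | push {}
  [3] u=2 | in − | out ⊤ | prev + | push {0,1}
  [4] u=0 | in ⊤ | out ⊤ | prev − | push {2}
  [5] u=1 | in ⊤ | out − | ==
  [6] u=2 | in ⊤ | out ⊤ | ==

Converged values:
  [0] ⊤
  [1] −
  [2] ⊤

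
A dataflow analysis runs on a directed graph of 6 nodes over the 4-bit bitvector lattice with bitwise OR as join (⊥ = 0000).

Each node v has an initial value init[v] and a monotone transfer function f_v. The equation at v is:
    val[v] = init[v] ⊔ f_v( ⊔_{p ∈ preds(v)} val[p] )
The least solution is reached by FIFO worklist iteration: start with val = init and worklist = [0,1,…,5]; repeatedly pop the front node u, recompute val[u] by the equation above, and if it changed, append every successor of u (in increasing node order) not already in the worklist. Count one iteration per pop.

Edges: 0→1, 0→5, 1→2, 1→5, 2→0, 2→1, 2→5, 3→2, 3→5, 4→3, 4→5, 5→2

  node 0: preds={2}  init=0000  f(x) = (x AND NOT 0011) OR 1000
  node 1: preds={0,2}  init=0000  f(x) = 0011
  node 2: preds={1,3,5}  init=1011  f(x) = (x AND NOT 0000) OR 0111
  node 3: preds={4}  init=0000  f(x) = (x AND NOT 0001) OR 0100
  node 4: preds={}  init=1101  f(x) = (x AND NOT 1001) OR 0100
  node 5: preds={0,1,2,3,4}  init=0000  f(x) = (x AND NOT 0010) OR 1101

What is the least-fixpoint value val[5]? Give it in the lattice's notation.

Trace (10 dequeues):
  [1] u=0 | in 1011 | out 1000 | prev 0000 | push {}
  [2] u=1 | in 1011 | out 0011 | prev 0000 | push {}
  [3] u=2 | in 0011 | out 1111 | prev 1011 | push {0,1}
  [4] u=3 | in 1101 | out 1100 | prev 0000 | push {2}
  [5] u=4 | in 0000 | out 1101 | ==
  [6] u=5 | in 1111 | out 1101 | prev 0000 | push {}
  [7] u=0 | in 1111 | out 1100 | prev 1000 | push {5}
  [8] u=1 | in 1111 | out 0011 | ==
  [9] u=2 | in 1111 | out 1111 | ==
  [10] u=5 | in 1111 | out 1101 | ==

Converged values:
  [0] 1100
  [1] 0011
  [2] 1111
  [3] 1100
  [4] 1101
  [5] 1101

1101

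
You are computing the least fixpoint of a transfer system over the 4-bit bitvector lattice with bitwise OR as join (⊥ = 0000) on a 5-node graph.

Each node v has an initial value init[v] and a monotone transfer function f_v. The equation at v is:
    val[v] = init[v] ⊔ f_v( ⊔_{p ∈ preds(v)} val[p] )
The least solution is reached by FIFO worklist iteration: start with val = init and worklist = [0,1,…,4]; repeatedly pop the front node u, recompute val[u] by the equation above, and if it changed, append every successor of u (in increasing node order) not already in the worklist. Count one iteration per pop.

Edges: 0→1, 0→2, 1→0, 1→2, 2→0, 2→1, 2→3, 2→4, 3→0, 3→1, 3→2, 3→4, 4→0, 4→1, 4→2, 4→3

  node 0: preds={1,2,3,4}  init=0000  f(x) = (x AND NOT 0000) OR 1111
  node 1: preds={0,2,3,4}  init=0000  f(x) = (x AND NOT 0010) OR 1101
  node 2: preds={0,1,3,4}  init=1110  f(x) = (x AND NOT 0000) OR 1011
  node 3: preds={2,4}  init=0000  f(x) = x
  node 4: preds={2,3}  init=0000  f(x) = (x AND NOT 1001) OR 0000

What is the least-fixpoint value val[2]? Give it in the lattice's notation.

1111

Trace (9 dequeues):
  [1] u=0 | in 1110 | out 1111 | prev 0000 | push {}
  [2] u=1 | in 1111 | out 1101 | prev 0000 | push {0}
  [3] u=2 | in 1111 | out 1111 | prev 1110 | push {1}
  [4] u=3 | in 1111 | out 1111 | prev 0000 | push {2}
  [5] u=4 | in 1111 | out 0110 | prev 0000 | push {3}
  [6] u=0 | in 1111 | out 1111 | ==
  [7] u=1 | in 1111 | out 1101 | ==
  [8] u=2 | in 1111 | out 1111 | ==
  [9] u=3 | in 1111 | out 1111 | ==

Converged values:
  [0] 1111
  [1] 1101
  [2] 1111
  [3] 1111
  [4] 0110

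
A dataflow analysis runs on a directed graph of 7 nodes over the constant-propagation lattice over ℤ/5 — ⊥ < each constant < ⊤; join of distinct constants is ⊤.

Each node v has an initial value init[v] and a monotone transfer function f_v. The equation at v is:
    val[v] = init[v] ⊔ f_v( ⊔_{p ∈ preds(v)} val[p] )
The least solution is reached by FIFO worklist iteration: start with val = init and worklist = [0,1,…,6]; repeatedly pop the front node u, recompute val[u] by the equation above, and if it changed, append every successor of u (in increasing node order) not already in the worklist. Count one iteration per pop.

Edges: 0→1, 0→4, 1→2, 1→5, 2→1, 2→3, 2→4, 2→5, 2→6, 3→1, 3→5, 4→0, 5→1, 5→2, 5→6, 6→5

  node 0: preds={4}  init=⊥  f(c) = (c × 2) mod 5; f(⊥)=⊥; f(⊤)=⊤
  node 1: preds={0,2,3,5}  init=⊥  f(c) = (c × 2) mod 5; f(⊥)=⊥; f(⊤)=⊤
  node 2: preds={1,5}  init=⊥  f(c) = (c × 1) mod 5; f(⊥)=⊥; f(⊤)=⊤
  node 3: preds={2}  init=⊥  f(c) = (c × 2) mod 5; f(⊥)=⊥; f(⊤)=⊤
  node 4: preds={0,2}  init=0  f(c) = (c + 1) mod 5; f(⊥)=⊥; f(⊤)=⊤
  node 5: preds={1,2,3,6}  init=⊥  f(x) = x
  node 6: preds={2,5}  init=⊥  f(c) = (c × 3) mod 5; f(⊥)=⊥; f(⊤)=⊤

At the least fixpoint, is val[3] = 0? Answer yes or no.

Trace (22 dequeues):
  [1] u=0 | in 0 | out 0 | prev ⊥ | push {}
  [2] u=1 | in 0 | out 0 | prev ⊥ | push {}
  [3] u=2 | in 0 | out 0 | prev ⊥ | push {1}
  [4] u=3 | in 0 | out 0 | prev ⊥ | push {}
  [5] u=4 | in 0 | out ⊤ | prev 0 | push {0}
  [6] u=5 | in 0 | out 0 | prev ⊥ | push {2}
  [7] u=6 | in 0 | out 0 | prev ⊥ | push {5}
  [8] u=1 | in 0 | out 0 | ==
  [9] u=0 | in ⊤ | out ⊤ | prev 0 | push {1,4}
  [10] u=2 | in 0 | out 0 | ==
  [11] u=5 | in 0 | out 0 | ==
  [12] u=1 | in ⊤ | out ⊤ | prev 0 | push {2,5}
  [13] u=4 | in ⊤ | out ⊤ | ==
  [14] u=2 | in ⊤ | out ⊤ | prev 0 | push {1,3,4,6}
  [15] u=5 | in ⊤ | out ⊤ | prev 0 | push {2}
  [16] u=1 | in ⊤ | out ⊤ | ==
  [17] u=3 | in ⊤ | out ⊤ | prev 0 | push {1,5}
  [18] u=4 | in ⊤ | out ⊤ | ==
  [19] u=6 | in ⊤ | out ⊤ | prev 0 | push {}
  [20] u=2 | in ⊤ | out ⊤ | ==
  [21] u=1 | in ⊤ | out ⊤ | ==
  [22] u=5 | in ⊤ | out ⊤ | ==

Converged values:
  [0] ⊤
  [1] ⊤
  [2] ⊤
  [3] ⊤
  [4] ⊤
  [5] ⊤
  [6] ⊤

no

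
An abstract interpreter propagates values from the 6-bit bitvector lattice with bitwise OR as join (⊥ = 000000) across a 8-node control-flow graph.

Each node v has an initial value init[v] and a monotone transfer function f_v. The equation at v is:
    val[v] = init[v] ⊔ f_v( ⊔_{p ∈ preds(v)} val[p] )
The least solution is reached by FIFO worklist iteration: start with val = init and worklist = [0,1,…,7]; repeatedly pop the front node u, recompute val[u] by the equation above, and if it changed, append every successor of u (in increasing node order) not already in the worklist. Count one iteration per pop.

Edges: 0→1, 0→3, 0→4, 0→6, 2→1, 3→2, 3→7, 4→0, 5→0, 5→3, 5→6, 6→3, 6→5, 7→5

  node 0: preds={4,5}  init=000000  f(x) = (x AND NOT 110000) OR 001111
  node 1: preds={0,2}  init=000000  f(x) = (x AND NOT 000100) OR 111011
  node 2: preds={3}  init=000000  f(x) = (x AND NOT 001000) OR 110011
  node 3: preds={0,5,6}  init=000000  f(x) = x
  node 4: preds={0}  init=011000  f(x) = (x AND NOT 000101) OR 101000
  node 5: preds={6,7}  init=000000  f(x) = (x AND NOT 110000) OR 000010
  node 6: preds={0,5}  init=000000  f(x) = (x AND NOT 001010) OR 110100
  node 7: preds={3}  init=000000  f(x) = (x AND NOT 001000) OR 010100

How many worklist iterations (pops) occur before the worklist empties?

20

Trace (20 dequeues):
  [1] u=0 | in 011000 | out 001111 | prev 000000 | push {}
  [2] u=1 | in 001111 | out 111011 | prev 000000 | push {}
  [3] u=2 | in 000000 | out 110011 | prev 000000 | push {1}
  [4] u=3 | in 001111 | out 001111 | prev 000000 | push {2}
  [5] u=4 | in 001111 | out 111010 | prev 011000 | push {0}
  [6] u=5 | in 000000 | out 000010 | prev 000000 | push {3}
  [7] u=6 | in 001111 | out 110101 | prev 000000 | push {5}
  [8] u=7 | in 001111 | out 010111 | prev 000000 | push {}
  [9] u=1 | in 111111 | out 111011 | ==
  [10] u=2 | in 001111 | out 110111 | prev 110011 | push {1}
  [11] u=0 | in 111010 | out 001111 | ==
  [12] u=3 | in 111111 | out 111111 | prev 001111 | push {2,7}
  [13] u=5 | in 110111 | out 000111 | prev 000010 | push {0,3,6}
  [14] u=1 | in 111111 | out 111011 | ==
  [15] u=2 | in 111111 | out 110111 | ==
  [16] u=7 | in 111111 | out 110111 | prev 010111 | push {5}
  [17] u=0 | in 111111 | out 001111 | ==
  [18] u=3 | in 111111 | out 111111 | ==
  [19] u=6 | in 001111 | out 110101 | ==
  [20] u=5 | in 110111 | out 000111 | ==

Converged values:
  [0] 001111
  [1] 111011
  [2] 110111
  [3] 111111
  [4] 111010
  [5] 000111
  [6] 110101
  [7] 110111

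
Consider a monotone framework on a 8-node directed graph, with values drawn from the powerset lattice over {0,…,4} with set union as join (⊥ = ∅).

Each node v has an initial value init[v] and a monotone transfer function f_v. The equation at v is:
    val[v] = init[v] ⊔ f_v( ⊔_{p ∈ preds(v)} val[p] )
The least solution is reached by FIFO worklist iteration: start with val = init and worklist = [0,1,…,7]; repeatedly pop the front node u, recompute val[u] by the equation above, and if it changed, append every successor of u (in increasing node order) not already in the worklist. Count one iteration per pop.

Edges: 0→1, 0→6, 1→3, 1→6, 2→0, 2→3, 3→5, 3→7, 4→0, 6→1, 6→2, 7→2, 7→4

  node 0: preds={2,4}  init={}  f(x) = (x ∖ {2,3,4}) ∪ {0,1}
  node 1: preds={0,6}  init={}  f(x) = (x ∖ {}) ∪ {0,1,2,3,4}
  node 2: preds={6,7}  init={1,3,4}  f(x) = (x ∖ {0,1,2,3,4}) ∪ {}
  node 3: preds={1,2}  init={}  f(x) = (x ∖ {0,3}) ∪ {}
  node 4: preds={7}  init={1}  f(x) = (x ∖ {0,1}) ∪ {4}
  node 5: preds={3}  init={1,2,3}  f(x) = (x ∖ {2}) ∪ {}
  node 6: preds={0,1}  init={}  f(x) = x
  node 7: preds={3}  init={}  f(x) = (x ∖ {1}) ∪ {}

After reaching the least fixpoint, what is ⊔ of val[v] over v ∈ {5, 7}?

{1,2,3,4}

Worklist (13 pops):
  #1 pop 0: in={1,3,4} → {0,1} (was {}); enqueue []
  #2 pop 1: in={0,1} → {0,1,2,3,4} (was {}); enqueue []
  #3 pop 2: in={} → {1,3,4} (no change)
  #4 pop 3: in={0,1,2,3,4} → {1,2,4} (was {}); enqueue []
  #5 pop 4: in={} → {1,4} (was {1}); enqueue [0]
  #6 pop 5: in={1,2,4} → {1,2,3,4} (was {1,2,3}); enqueue []
  #7 pop 6: in={0,1,2,3,4} → {0,1,2,3,4} (was {}); enqueue [1,2]
  #8 pop 7: in={1,2,4} → {2,4} (was {}); enqueue [4]
  #9 pop 0: in={1,3,4} → {0,1} (no change)
  #10 pop 1: in={0,1,2,3,4} → {0,1,2,3,4} (no change)
  #11 pop 2: in={0,1,2,3,4} → {1,3,4} (no change)
  #12 pop 4: in={2,4} → {1,2,4} (was {1,4}); enqueue [0]
  #13 pop 0: in={1,2,3,4} → {0,1} (no change)

Fixpoint:
  val[0] = {0,1}
  val[1] = {0,1,2,3,4}
  val[2] = {1,3,4}
  val[3] = {1,2,4}
  val[4] = {1,2,4}
  val[5] = {1,2,3,4}
  val[6] = {0,1,2,3,4}
  val[7] = {2,4}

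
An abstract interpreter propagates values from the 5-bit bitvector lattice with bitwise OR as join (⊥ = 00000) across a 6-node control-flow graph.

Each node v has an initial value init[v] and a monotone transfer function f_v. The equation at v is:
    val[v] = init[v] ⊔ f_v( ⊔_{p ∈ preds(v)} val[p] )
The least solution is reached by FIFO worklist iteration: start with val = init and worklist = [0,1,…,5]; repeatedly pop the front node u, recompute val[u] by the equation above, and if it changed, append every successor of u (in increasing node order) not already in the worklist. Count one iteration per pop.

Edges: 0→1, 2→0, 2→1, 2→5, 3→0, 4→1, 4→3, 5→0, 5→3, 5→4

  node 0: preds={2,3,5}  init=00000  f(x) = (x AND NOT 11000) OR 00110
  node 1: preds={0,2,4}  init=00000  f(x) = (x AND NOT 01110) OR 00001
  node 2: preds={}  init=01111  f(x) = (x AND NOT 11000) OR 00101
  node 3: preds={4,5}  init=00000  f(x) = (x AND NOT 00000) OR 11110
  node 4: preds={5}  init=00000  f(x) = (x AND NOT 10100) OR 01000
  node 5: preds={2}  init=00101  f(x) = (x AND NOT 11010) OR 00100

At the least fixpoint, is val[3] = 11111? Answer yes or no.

yes

Worklist (9 pops):
  #1 pop 0: in=01111 → 00111 (was 00000); enqueue []
  #2 pop 1: in=01111 → 00001 (was 00000); enqueue []
  #3 pop 2: in=00000 → 01111 (no change)
  #4 pop 3: in=00101 → 11111 (was 00000); enqueue [0]
  #5 pop 4: in=00101 → 01001 (was 00000); enqueue [1,3]
  #6 pop 5: in=01111 → 00101 (no change)
  #7 pop 0: in=11111 → 00111 (no change)
  #8 pop 1: in=01111 → 00001 (no change)
  #9 pop 3: in=01101 → 11111 (no change)

Fixpoint:
  val[0] = 00111
  val[1] = 00001
  val[2] = 01111
  val[3] = 11111
  val[4] = 01001
  val[5] = 00101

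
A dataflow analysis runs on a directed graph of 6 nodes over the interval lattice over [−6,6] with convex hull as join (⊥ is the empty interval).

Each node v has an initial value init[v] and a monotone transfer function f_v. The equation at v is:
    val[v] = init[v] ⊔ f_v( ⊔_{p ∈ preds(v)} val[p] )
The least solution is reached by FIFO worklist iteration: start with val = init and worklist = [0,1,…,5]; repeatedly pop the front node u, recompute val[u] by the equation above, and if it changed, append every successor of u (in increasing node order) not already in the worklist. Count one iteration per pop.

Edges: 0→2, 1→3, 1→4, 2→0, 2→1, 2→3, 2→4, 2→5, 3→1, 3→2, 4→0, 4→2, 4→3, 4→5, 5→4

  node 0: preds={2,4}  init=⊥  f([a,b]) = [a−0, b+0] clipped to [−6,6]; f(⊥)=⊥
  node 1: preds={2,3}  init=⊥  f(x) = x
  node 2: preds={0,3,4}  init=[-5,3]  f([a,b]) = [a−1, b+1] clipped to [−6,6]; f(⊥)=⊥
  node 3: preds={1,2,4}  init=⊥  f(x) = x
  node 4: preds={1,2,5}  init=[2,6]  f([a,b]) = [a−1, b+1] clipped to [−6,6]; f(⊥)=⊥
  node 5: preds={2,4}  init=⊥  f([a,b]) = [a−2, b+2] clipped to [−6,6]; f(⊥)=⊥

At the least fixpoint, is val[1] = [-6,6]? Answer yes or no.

Worklist (11 pops):
  #1 pop 0: in=[-5,6] → [-5,6] (was ⊥); enqueue []
  #2 pop 1: in=[-5,3] → [-5,3] (was ⊥); enqueue []
  #3 pop 2: in=[-5,6] → [-6,6] (was [-5,3]); enqueue [0,1]
  #4 pop 3: in=[-6,6] → [-6,6] (was ⊥); enqueue [2]
  #5 pop 4: in=[-6,6] → [-6,6] (was [2,6]); enqueue [3]
  #6 pop 5: in=[-6,6] → [-6,6] (was ⊥); enqueue [4]
  #7 pop 0: in=[-6,6] → [-6,6] (was [-5,6]); enqueue []
  #8 pop 1: in=[-6,6] → [-6,6] (was [-5,3]); enqueue []
  #9 pop 2: in=[-6,6] → [-6,6] (no change)
  #10 pop 3: in=[-6,6] → [-6,6] (no change)
  #11 pop 4: in=[-6,6] → [-6,6] (no change)

Fixpoint:
  val[0] = [-6,6]
  val[1] = [-6,6]
  val[2] = [-6,6]
  val[3] = [-6,6]
  val[4] = [-6,6]
  val[5] = [-6,6]

yes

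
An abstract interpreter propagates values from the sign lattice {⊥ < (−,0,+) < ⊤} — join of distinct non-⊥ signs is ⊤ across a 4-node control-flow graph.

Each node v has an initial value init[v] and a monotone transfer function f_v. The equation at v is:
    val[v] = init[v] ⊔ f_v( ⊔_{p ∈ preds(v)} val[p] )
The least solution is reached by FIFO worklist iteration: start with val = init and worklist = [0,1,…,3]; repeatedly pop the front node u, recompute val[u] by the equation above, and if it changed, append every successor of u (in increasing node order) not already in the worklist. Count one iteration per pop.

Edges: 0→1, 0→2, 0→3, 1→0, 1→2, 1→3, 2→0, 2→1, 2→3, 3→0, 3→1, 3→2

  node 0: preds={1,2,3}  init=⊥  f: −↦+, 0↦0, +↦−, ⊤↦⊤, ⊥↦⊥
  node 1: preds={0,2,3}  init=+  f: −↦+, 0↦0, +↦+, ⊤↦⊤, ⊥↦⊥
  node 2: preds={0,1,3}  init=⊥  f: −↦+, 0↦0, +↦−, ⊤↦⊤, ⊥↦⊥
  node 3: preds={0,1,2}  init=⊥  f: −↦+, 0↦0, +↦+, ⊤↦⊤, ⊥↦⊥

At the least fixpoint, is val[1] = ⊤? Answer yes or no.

Trace (9 dequeues):
  [1] u=0 | in + | out − | prev ⊥ | push {}
  [2] u=1 | in − | out + | ==
  [3] u=2 | in ⊤ | out ⊤ | prev ⊥ | push {0,1}
  [4] u=3 | in ⊤ | out ⊤ | prev ⊥ | push {2}
  [5] u=0 | in ⊤ | out ⊤ | prev − | push {3}
  [6] u=1 | in ⊤ | out ⊤ | prev + | push {0}
  [7] u=2 | in ⊤ | out ⊤ | ==
  [8] u=3 | in ⊤ | out ⊤ | ==
  [9] u=0 | in ⊤ | out ⊤ | ==

Converged values:
  [0] ⊤
  [1] ⊤
  [2] ⊤
  [3] ⊤

yes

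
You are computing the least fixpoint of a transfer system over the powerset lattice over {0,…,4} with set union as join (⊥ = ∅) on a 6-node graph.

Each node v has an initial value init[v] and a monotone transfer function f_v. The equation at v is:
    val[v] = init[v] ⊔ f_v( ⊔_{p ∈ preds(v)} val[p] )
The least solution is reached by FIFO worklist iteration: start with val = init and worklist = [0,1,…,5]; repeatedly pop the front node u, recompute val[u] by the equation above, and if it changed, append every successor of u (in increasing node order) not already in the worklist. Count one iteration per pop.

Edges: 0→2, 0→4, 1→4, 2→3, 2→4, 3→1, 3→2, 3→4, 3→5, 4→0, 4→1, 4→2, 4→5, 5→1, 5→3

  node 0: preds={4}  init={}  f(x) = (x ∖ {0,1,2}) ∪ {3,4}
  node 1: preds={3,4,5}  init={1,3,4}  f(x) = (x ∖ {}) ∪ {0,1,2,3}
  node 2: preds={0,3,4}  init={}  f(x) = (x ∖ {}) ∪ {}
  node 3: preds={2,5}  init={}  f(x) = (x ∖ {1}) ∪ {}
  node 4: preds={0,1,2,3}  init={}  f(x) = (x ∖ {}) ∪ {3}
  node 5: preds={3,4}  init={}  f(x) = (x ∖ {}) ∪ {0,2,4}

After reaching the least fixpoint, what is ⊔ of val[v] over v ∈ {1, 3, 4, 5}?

Trace (14 dequeues):
  [1] u=0 | in {} | out {3,4} | prev {} | push {}
  [2] u=1 | in {} | out {0,1,2,3,4} | prev {1,3,4} | push {}
  [3] u=2 | in {3,4} | out {3,4} | prev {} | push {}
  [4] u=3 | in {3,4} | out {3,4} | prev {} | push {1,2}
  [5] u=4 | in {0,1,2,3,4} | out {0,1,2,3,4} | prev {} | push {0}
  [6] u=5 | in {0,1,2,3,4} | out {0,1,2,3,4} | prev {} | push {3}
  [7] u=1 | in {0,1,2,3,4} | out {0,1,2,3,4} | ==
  [8] u=2 | in {0,1,2,3,4} | out {0,1,2,3,4} | prev {3,4} | push {4}
  [9] u=0 | in {0,1,2,3,4} | out {3,4} | ==
  [10] u=3 | in {0,1,2,3,4} | out {0,2,3,4} | prev {3,4} | push {1,2,5}
  [11] u=4 | in {0,1,2,3,4} | out {0,1,2,3,4} | ==
  [12] u=1 | in {0,1,2,3,4} | out {0,1,2,3,4} | ==
  [13] u=2 | in {0,1,2,3,4} | out {0,1,2,3,4} | ==
  [14] u=5 | in {0,1,2,3,4} | out {0,1,2,3,4} | ==

Converged values:
  [0] {3,4}
  [1] {0,1,2,3,4}
  [2] {0,1,2,3,4}
  [3] {0,2,3,4}
  [4] {0,1,2,3,4}
  [5] {0,1,2,3,4}

{0,1,2,3,4}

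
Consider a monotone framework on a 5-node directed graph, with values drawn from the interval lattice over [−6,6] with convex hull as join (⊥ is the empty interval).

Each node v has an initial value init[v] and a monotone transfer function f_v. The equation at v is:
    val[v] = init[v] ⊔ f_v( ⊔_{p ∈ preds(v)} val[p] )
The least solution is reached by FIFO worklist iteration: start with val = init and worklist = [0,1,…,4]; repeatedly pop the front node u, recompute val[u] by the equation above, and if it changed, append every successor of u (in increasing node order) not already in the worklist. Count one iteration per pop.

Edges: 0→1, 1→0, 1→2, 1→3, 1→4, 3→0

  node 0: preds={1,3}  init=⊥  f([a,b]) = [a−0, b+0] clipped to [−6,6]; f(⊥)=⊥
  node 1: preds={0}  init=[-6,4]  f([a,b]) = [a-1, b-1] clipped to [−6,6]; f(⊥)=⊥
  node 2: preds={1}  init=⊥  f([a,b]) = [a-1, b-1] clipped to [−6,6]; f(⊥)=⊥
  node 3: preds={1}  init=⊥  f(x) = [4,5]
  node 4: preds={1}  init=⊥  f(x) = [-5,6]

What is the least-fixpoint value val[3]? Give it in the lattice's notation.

Trace (7 dequeues):
  [1] u=0 | in [-6,4] | out [-6,4] | prev ⊥ | push {}
  [2] u=1 | in [-6,4] | out [-6,4] | ==
  [3] u=2 | in [-6,4] | out [-6,3] | prev ⊥ | push {}
  [4] u=3 | in [-6,4] | out [4,5] | prev ⊥ | push {0}
  [5] u=4 | in [-6,4] | out [-5,6] | prev ⊥ | push {}
  [6] u=0 | in [-6,5] | out [-6,5] | prev [-6,4] | push {1}
  [7] u=1 | in [-6,5] | out [-6,4] | ==

Converged values:
  [0] [-6,5]
  [1] [-6,4]
  [2] [-6,3]
  [3] [4,5]
  [4] [-5,6]

[4,5]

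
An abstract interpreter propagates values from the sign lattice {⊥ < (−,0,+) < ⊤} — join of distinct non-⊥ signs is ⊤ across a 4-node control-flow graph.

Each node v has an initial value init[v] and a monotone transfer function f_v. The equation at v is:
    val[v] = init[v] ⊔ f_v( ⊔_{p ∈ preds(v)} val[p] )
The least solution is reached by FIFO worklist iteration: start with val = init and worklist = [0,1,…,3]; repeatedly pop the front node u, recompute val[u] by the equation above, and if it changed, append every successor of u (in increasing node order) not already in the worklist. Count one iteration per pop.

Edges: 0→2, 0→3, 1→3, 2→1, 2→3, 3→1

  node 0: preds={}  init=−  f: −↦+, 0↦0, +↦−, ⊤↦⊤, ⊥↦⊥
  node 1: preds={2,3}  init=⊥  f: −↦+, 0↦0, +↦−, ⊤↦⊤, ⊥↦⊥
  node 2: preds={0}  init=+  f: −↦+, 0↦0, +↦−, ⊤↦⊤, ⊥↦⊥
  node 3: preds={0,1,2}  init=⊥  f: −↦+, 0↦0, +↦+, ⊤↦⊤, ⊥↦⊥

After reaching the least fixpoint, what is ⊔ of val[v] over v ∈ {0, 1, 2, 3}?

⊤

Trace (6 dequeues):
  [1] u=0 | in ⊥ | out − | ==
  [2] u=1 | in + | out − | prev ⊥ | push {}
  [3] u=2 | in − | out + | ==
  [4] u=3 | in ⊤ | out ⊤ | prev ⊥ | push {1}
  [5] u=1 | in ⊤ | out ⊤ | prev − | push {3}
  [6] u=3 | in ⊤ | out ⊤ | ==

Converged values:
  [0] −
  [1] ⊤
  [2] +
  [3] ⊤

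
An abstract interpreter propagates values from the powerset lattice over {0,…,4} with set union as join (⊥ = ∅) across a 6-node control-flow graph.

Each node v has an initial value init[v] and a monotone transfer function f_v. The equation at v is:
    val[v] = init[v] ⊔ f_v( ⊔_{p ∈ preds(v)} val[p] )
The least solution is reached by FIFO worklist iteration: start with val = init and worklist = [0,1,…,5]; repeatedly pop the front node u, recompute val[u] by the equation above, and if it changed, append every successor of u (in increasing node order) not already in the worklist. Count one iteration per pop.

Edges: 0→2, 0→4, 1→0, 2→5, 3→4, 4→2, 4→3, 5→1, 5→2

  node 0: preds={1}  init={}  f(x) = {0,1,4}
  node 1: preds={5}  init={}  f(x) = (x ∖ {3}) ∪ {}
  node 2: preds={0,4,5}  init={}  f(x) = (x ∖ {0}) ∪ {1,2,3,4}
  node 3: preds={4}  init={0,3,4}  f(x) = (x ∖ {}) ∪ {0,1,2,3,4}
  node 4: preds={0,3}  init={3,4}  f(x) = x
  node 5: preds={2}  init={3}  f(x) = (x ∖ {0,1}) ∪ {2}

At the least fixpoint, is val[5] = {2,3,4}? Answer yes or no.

Trace (10 dequeues):
  [1] u=0 | in {} | out {0,1,4} | prev {} | push {}
  [2] u=1 | in {3} | out {} | ==
  [3] u=2 | in {0,1,3,4} | out {1,2,3,4} | prev {} | push {}
  [4] u=3 | in {3,4} | out {0,1,2,3,4} | prev {0,3,4} | push {}
  [5] u=4 | in {0,1,2,3,4} | out {0,1,2,3,4} | prev {3,4} | push {2,3}
  [6] u=5 | in {1,2,3,4} | out {2,3,4} | prev {3} | push {1}
  [7] u=2 | in {0,1,2,3,4} | out {1,2,3,4} | ==
  [8] u=3 | in {0,1,2,3,4} | out {0,1,2,3,4} | ==
  [9] u=1 | in {2,3,4} | out {2,4} | prev {} | push {0}
  [10] u=0 | in {2,4} | out {0,1,4} | ==

Converged values:
  [0] {0,1,4}
  [1] {2,4}
  [2] {1,2,3,4}
  [3] {0,1,2,3,4}
  [4] {0,1,2,3,4}
  [5] {2,3,4}

yes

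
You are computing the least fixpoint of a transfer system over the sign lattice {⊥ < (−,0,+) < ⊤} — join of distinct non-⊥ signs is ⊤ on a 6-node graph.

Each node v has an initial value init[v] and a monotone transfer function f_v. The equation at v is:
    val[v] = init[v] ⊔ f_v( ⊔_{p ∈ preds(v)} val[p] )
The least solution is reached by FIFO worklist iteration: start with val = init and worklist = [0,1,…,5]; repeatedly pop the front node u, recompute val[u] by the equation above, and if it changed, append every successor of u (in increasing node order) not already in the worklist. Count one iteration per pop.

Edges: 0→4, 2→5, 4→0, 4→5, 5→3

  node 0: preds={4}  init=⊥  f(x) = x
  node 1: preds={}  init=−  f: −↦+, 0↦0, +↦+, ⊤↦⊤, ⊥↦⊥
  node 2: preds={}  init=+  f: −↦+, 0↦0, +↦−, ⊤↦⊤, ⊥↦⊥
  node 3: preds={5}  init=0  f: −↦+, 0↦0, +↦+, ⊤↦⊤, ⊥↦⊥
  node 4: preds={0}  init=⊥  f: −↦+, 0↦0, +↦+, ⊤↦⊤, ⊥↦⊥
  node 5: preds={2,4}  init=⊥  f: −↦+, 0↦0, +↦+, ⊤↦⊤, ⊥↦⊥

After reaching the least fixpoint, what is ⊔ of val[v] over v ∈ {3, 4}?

Iteration log — 7 steps:
  step 1. node 0  ⊔preds=⊥  new=⊥  stable
  step 2. node 1  ⊔preds=⊥  new=−  stable
  step 3. node 2  ⊔preds=⊥  new=+  stable
  step 4. node 3  ⊔preds=⊥  new=0  stable
  step 5. node 4  ⊔preds=⊥  new=⊥  stable
  step 6. node 5  ⊔preds=+  new=+  old=⊥  +wl: 3
  step 7. node 3  ⊔preds=+  new=⊤  old=0  +wl: 

Least fixpoint reached:
  node 0: ⊥
  node 1: −
  node 2: +
  node 3: ⊤
  node 4: ⊥
  node 5: +

⊤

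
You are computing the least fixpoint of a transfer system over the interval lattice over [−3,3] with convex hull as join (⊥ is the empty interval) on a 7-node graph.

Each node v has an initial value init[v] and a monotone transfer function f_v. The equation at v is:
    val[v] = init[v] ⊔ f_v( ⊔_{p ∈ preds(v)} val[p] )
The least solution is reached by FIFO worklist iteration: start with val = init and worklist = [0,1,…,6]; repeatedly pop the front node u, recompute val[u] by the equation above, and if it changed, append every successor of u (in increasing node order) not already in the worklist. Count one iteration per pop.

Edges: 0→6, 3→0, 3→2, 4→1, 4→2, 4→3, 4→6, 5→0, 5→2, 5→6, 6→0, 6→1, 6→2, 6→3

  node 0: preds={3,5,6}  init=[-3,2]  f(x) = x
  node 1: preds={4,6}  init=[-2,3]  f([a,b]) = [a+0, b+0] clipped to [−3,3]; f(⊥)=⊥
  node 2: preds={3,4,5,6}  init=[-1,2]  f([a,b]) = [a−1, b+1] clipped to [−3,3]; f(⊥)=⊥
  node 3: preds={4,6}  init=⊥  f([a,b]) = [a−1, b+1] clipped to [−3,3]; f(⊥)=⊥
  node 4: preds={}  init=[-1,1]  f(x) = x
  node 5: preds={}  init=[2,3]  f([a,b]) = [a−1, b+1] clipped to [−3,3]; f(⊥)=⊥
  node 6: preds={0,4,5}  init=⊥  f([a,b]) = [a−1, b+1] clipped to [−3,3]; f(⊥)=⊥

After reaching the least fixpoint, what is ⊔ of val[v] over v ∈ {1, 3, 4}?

[-3,3]

Iteration log — 13 steps:
  step 1. node 0  ⊔preds=[2,3]  new=[-3,3]  old=[-3,2]  +wl: 
  step 2. node 1  ⊔preds=[-1,1]  new=[-2,3]  stable
  step 3. node 2  ⊔preds=[-1,3]  new=[-2,3]  old=[-1,2]  +wl: 
  step 4. node 3  ⊔preds=[-1,1]  new=[-2,2]  old=⊥  +wl: 0,2
  step 5. node 4  ⊔preds=⊥  new=[-1,1]  stable
  step 6. node 5  ⊔preds=⊥  new=[2,3]  stable
  step 7. node 6  ⊔preds=[-3,3]  new=[-3,3]  old=⊥  +wl: 1,3
  step 8. node 0  ⊔preds=[-3,3]  new=[-3,3]  stable
  step 9. node 2  ⊔preds=[-3,3]  new=[-3,3]  old=[-2,3]  +wl: 
  step 10. node 1  ⊔preds=[-3,3]  new=[-3,3]  old=[-2,3]  +wl: 
  step 11. node 3  ⊔preds=[-3,3]  new=[-3,3]  old=[-2,2]  +wl: 0,2
  step 12. node 0  ⊔preds=[-3,3]  new=[-3,3]  stable
  step 13. node 2  ⊔preds=[-3,3]  new=[-3,3]  stable

Least fixpoint reached:
  node 0: [-3,3]
  node 1: [-3,3]
  node 2: [-3,3]
  node 3: [-3,3]
  node 4: [-1,1]
  node 5: [2,3]
  node 6: [-3,3]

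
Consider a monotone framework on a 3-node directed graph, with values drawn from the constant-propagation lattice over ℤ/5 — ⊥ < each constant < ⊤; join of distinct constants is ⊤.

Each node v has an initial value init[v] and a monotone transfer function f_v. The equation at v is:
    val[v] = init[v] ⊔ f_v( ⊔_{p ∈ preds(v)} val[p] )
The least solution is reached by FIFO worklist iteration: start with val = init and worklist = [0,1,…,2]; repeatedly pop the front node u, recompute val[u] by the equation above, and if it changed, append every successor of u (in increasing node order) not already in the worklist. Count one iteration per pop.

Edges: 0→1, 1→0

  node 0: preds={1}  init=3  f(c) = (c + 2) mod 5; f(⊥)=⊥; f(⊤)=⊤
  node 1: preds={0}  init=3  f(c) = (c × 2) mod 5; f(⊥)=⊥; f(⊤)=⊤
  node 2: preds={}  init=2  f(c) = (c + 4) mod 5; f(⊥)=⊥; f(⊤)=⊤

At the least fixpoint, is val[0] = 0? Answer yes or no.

Iteration log — 4 steps:
  step 1. node 0  ⊔preds=3  new=⊤  old=3  +wl: 
  step 2. node 1  ⊔preds=⊤  new=⊤  old=3  +wl: 0
  step 3. node 2  ⊔preds=⊥  new=2  stable
  step 4. node 0  ⊔preds=⊤  new=⊤  stable

Least fixpoint reached:
  node 0: ⊤
  node 1: ⊤
  node 2: 2

no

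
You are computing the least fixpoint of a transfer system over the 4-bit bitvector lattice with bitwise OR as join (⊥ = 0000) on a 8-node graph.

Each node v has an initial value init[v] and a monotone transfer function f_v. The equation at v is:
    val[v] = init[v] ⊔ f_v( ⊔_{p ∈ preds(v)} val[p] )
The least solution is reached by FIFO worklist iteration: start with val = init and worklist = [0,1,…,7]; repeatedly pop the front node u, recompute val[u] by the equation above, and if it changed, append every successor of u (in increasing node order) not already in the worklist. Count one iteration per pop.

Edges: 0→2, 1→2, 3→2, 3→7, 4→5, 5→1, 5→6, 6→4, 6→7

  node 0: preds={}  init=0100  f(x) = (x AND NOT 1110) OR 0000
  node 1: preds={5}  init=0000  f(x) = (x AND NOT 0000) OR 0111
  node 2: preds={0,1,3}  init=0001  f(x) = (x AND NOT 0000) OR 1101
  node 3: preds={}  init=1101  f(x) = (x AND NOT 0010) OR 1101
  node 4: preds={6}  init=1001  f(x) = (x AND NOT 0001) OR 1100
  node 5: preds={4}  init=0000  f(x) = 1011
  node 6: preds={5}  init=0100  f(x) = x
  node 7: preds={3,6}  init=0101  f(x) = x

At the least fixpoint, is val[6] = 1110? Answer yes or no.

Iteration log — 12 steps:
  step 1. node 0  ⊔preds=0000  new=0100  stable
  step 2. node 1  ⊔preds=0000  new=0111  old=0000  +wl: 
  step 3. node 2  ⊔preds=1111  new=1111  old=0001  +wl: 
  step 4. node 3  ⊔preds=0000  new=1101  stable
  step 5. node 4  ⊔preds=0100  new=1101  old=1001  +wl: 
  step 6. node 5  ⊔preds=1101  new=1011  old=0000  +wl: 1
  step 7. node 6  ⊔preds=1011  new=1111  old=0100  +wl: 4
  step 8. node 7  ⊔preds=1111  new=1111  old=0101  +wl: 
  step 9. node 1  ⊔preds=1011  new=1111  old=0111  +wl: 2
  step 10. node 4  ⊔preds=1111  new=1111  old=1101  +wl: 5
  step 11. node 2  ⊔preds=1111  new=1111  stable
  step 12. node 5  ⊔preds=1111  new=1011  stable

Least fixpoint reached:
  node 0: 0100
  node 1: 1111
  node 2: 1111
  node 3: 1101
  node 4: 1111
  node 5: 1011
  node 6: 1111
  node 7: 1111

no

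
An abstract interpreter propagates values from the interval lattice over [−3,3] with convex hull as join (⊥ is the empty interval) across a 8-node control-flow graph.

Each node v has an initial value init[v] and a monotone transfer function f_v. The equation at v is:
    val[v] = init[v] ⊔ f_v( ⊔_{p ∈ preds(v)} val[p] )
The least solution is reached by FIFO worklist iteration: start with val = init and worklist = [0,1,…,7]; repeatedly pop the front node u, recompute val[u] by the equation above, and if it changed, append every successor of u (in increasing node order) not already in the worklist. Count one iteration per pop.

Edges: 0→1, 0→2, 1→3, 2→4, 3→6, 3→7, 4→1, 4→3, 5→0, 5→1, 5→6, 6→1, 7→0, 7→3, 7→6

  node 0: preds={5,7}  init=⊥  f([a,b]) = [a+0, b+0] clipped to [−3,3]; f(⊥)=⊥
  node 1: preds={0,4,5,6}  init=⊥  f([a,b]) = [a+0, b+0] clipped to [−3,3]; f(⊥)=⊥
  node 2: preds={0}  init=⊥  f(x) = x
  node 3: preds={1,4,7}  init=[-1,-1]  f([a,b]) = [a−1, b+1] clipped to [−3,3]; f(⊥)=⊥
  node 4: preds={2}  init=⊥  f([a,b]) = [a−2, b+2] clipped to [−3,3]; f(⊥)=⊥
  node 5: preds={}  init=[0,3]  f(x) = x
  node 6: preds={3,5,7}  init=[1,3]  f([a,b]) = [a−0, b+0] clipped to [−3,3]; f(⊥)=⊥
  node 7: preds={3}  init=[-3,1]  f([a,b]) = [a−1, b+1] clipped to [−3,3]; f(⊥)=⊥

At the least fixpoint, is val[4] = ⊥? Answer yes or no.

Trace (12 dequeues):
  [1] u=0 | in [-3,3] | out [-3,3] | prev ⊥ | push {}
  [2] u=1 | in [-3,3] | out [-3,3] | prev ⊥ | push {}
  [3] u=2 | in [-3,3] | out [-3,3] | prev ⊥ | push {}
  [4] u=3 | in [-3,3] | out [-3,3] | prev [-1,-1] | push {}
  [5] u=4 | in [-3,3] | out [-3,3] | prev ⊥ | push {1,3}
  [6] u=5 | in ⊥ | out [0,3] | ==
  [7] u=6 | in [-3,3] | out [-3,3] | prev [1,3] | push {}
  [8] u=7 | in [-3,3] | out [-3,3] | prev [-3,1] | push {0,6}
  [9] u=1 | in [-3,3] | out [-3,3] | ==
  [10] u=3 | in [-3,3] | out [-3,3] | ==
  [11] u=0 | in [-3,3] | out [-3,3] | ==
  [12] u=6 | in [-3,3] | out [-3,3] | ==

Converged values:
  [0] [-3,3]
  [1] [-3,3]
  [2] [-3,3]
  [3] [-3,3]
  [4] [-3,3]
  [5] [0,3]
  [6] [-3,3]
  [7] [-3,3]

no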